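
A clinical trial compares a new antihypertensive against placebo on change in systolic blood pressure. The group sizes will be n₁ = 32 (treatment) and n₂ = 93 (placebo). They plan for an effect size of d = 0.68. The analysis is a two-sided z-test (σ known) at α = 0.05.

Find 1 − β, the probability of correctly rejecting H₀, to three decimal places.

Power ≈ 0.913

Noncentrality parameter: λ = d / √(1/n₁ + 1/n₂) = 0.68 / √(1/32 + 1/93) = 3.3180
Critical value for a two-sided test at α = 0.05: z_{α/2} = 1.960.
Power = Φ(λ − 1.960) + Φ(−λ − 1.960) = Φ(1.358) + Φ(-5.278) = 0.9128 + 0.0000 = 0.9128.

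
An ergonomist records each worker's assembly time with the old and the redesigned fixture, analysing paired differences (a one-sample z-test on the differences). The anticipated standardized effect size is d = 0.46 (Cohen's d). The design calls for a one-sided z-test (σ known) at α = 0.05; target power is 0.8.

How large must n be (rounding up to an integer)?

n = 30

Set Φ(δ − 1.645) = 0.8; then δ − 1.645 = Φ⁻¹(0.8) = 0.842, giving δ = 2.486.
δ = d·√n ⇒ n = (δ/d)² = (2.486 / 0.46)² = 29.22.
Rounding up, n = 30.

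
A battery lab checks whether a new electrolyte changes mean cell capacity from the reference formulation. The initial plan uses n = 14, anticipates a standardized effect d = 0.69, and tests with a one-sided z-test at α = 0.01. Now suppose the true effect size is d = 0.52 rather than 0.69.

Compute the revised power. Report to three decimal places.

Power ≈ 0.352

With d = 0.52: δ = d·√n = 0.52 × √14 = 1.9457. Critical value z_{0.01} = 2.326.
Revised power = Φ(δ − 2.326) = Φ(-0.381) = 0.3517.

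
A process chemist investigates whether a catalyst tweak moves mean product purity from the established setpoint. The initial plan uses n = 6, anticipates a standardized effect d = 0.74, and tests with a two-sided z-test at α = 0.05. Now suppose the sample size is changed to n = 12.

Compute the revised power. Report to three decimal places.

Power ≈ 0.727

With n = 12: δ = d·√n = 0.74 × √12 = 2.5634. Critical value z_{0.025} = 1.960.
Revised power = Φ(δ − 1.960) + Φ(−δ − 1.960) = Φ(0.603) + Φ(-4.523) = 0.7269 + 0.0000 = 0.7269.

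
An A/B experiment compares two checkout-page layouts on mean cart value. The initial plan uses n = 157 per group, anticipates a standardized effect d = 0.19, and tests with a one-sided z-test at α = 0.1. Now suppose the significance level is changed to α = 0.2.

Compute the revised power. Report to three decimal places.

Power ≈ 0.800

δ = d·√(n/2) = 0.19 × √(157/2) = 1.6834 (unchanged). New critical value: z_{0.2} = 0.842.
Revised power = P(Z > 0.842 − δ) = Φ(0.842) = 0.8000.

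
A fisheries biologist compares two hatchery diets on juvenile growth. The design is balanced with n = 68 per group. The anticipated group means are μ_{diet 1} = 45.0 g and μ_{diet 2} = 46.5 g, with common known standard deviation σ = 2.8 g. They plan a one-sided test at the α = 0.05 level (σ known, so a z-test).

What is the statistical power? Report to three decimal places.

Power ≈ 0.930

Standardized effect: d = |μ_{diet 1} − μ_{diet 2}| / σ = |45.0 − 46.5| / 2.8 = 0.5357
Noncentrality parameter: δ = d·√(n/2) = 0.5357 × √(68/2) = 3.1237
One-sided α = 0.05 → critical value z_{0.05} = 1.645.
Power = Φ(δ − 1.645) = Φ(1.479) = 0.9304.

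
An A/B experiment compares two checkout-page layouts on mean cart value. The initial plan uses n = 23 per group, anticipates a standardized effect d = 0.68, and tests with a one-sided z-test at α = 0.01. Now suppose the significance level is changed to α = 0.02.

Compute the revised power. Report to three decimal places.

δ = d·√(n/2) = 0.68 × √(23/2) = 2.3060 (unchanged). New critical value: z_{0.02} = 2.054.
Revised power = Φ(δ − 2.054) = Φ(0.252) = 0.5996.

Power ≈ 0.600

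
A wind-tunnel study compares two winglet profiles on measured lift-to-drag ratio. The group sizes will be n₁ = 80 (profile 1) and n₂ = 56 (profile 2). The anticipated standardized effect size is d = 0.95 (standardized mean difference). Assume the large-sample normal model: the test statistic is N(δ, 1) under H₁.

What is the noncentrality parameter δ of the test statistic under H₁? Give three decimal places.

δ ≈ 5.452

The noncentrality parameter scales effect size by the design's sample-size factor: δ = d / √(1/n₁ + 1/n₂) = 0.95 / √(1/80 + 1/56) = 5.4525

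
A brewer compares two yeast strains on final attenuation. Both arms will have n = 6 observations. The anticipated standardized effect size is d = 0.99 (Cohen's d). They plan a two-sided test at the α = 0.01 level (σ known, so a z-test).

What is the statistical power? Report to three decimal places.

Noncentrality parameter: δ = d·√(n/2) = 0.99 × √(6/2) = 1.7147
Critical value for a two-sided test at α = 0.01: z_{α/2} = 2.576.
Power = Φ(δ − 2.576) + Φ(−δ − 2.576) = Φ(-0.861) + Φ(-4.291) = 0.1946 + 0.0000 = 0.1946.

Power ≈ 0.195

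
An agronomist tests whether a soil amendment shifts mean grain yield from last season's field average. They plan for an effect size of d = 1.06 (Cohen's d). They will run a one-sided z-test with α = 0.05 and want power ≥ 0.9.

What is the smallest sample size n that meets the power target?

n = 8

For power 0.9 need Φ(δ − z_{0.05}) = 0.9, so δ = z_{0.05} + z_{0.10} = 1.645 + 1.282 = 2.926.
δ = d·√n ⇒ n = (δ/d)² = (2.926 / 1.06)² = 7.62.
Rounding up, n = 8.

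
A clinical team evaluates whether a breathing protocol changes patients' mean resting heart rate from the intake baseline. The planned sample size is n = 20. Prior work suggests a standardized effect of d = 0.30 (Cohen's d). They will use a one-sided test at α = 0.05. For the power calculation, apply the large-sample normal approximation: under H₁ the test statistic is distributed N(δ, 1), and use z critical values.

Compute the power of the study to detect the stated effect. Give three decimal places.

Power ≈ 0.381

Noncentrality parameter: δ = d·√n = 0.30 × √20 = 1.3416
One-sided α = 0.05 → critical value z_{0.05} = 1.645.
Power = P(Z > 1.645 − δ) = Φ(-0.303) = 0.3809.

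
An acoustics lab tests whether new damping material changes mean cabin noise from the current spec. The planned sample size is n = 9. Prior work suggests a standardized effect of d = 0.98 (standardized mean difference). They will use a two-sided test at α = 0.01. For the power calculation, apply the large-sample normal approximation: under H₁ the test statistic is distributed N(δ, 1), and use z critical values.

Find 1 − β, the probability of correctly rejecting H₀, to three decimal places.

Noncentrality parameter: δ = d·√n = 0.98 × √9 = 2.9400
Two-sided α = 0.01 → critical value z_{0.005} = 2.576.
Power = Φ(δ − 2.576) + Φ(−δ − 2.576) = Φ(0.364) + Φ(-5.516) = 0.6421 + 0.0000 = 0.6421.

Power ≈ 0.642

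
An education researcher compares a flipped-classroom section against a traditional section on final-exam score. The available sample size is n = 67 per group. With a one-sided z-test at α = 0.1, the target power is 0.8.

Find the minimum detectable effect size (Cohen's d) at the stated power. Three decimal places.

d ≈ 0.367

Required noncentrality: δ = z_{0.1} + z_{0.20} = 1.282 + 0.842 = 2.123.
δ = d·√(n/2) ⇒ d = δ/√(n/2) = 2.123/√(67/2) = 0.3668.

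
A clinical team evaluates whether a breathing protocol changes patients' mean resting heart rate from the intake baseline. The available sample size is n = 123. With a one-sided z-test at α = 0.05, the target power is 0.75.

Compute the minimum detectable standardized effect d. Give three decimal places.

d ≈ 0.209

Need Φ(δ − 1.645) = 0.75, so δ = 1.645 + 0.674 = 2.319.
δ = d·√n ⇒ d = δ/√n = 2.319/√123 = 0.2091.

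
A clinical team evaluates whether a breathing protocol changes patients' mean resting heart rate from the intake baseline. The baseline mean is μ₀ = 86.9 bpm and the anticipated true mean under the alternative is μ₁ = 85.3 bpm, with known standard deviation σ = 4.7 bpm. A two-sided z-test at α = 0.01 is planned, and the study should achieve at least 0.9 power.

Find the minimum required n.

Standardized effect: d = |μ₁ − μ₀| / σ = |85.3 − 86.9| / 4.7 = 0.3404
Set Φ(δ − 2.576) = 0.9; then δ − 2.576 = Φ⁻¹(0.9) = 1.282, giving δ = 3.857.
(The Φ(−δ − z_{α/2}) term is vanishingly small for δ > 0 and is dropped in the standard sample-size formula.)
δ = d·√n ⇒ n = (δ/d)² = (3.857 / 0.3404)² = 128.39.
Rounding up, n = 129.

n = 129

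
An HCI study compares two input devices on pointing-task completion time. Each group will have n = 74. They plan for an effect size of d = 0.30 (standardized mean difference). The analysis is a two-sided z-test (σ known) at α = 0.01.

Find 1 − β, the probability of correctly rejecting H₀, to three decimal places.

Power ≈ 0.226

Noncentrality parameter: δ = d·√(n/2) = 0.30 × √(74/2) = 1.8248
Two-sided α = 0.01 → critical value z_{0.005} = 2.576.
Power = Φ(δ − 2.576) + Φ(−δ − 2.576) = Φ(-0.751) + Φ(-4.401) = 0.2263 + 0.0000 = 0.2263.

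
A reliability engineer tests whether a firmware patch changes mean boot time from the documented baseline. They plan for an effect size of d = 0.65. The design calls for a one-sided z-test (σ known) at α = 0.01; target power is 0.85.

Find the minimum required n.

n = 27

For power 0.85 need Φ(δ − z_{0.01}) = 0.85, so δ = z_{0.01} + z_{0.15} = 2.326 + 1.036 = 3.363.
δ = d·√n ⇒ n = (δ/d)² = (3.363 / 0.65)² = 26.77.
Rounding up, n = 27.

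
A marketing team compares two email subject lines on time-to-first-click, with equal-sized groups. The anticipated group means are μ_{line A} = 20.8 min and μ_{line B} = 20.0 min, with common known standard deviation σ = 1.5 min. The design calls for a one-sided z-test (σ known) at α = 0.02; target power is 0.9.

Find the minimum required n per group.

n = 79 per group

Standardized effect: d = |μ_{line A} − μ_{line B}| / σ = |20.8 − 20.0| / 1.5 = 0.5333
Set Φ(δ − 2.054) = 0.9; then δ − 2.054 = Φ⁻¹(0.9) = 1.282, giving δ = 3.335.
δ = d·√(n/2) ⇒ n = 2(δ/d)² = 2 × (3.335 / 0.5333)² = 78.22.
Rounding up, n = 79 per group.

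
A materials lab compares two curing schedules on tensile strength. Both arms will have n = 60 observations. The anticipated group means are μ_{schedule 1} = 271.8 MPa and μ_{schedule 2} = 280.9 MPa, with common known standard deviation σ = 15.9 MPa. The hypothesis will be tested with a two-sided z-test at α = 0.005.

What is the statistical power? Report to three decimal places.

Power ≈ 0.628

Standardized effect: d = |μ_{schedule 1} − μ_{schedule 2}| / σ = |271.8 − 280.9| / 15.9 = 0.5723
Noncentrality parameter: δ = d·√(n/2) = 0.5723 × √(60/2) = 3.1348
Critical value for a two-sided test at α = 0.005: z_{α/2} = 2.807.
Power = Φ(δ − 2.807) + Φ(−δ − 2.807) = Φ(0.328) + Φ(-5.942) = 0.6284 + 0.0000 = 0.6284.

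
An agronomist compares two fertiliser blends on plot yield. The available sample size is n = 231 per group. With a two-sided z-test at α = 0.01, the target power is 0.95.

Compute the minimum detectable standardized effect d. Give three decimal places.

Required noncentrality: δ = z_{0.005} + z_{0.05} = 2.576 + 1.645 = 4.221.
(The second rejection-region term Φ(−δ − z_{α/2}) is negligible and dropped.)
δ = d·√(n/2) ⇒ d = δ/√(n/2) = 4.221/√(231/2) = 0.3927.

d ≈ 0.393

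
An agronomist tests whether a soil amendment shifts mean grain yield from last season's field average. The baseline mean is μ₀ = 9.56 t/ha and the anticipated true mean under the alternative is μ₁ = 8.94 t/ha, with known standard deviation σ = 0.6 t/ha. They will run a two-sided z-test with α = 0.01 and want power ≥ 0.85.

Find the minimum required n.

Standardized effect: d = |μ₁ − μ₀| / σ = |8.94 − 9.56| / 0.6 = 1.0333
Set Φ(δ − 2.576) = 0.85; then δ − 2.576 = Φ⁻¹(0.85) = 1.036, giving δ = 3.612.
(The Φ(−δ − z_{α/2}) term is vanishingly small for δ > 0 and is dropped in the standard sample-size formula.)
δ = d·√n ⇒ n = (δ/d)² = (3.612 / 1.0333)² = 12.22.
Rounding up, n = 13.

n = 13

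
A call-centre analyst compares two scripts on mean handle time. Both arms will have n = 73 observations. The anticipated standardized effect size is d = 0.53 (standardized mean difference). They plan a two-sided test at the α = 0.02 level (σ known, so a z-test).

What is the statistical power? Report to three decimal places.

Noncentrality parameter: δ = d·√(n/2) = 0.53 × √(73/2) = 3.2020
Critical value for a two-sided test at α = 0.02: z_{α/2} = 2.326.
Power = Φ(δ − 2.326) + Φ(−δ − 2.326) = Φ(0.876) + Φ(-5.528) = 0.8094 + 0.0000 = 0.8094.

Power ≈ 0.809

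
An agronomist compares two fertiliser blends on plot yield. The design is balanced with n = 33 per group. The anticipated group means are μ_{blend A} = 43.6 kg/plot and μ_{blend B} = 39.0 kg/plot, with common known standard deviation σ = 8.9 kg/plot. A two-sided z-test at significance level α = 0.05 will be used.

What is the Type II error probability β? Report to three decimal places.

β ≈ 0.445

Standardized effect: d = |μ_{blend A} − μ_{blend B}| / σ = |43.6 − 39.0| / 8.9 = 0.5169
Noncentrality parameter: δ = d·√(n/2) = 0.5169 × √(33/2) = 2.0995
Critical value for a two-sided test at α = 0.05: z_{α/2} = 1.960.
Power = Φ(δ − 1.960) + Φ(−δ − 1.960) = Φ(0.140) + Φ(-4.059) = 0.5555 + 0.0000 = 0.5555.
Type II error: β = 1 − power = 1 − 0.5555 = 0.4445.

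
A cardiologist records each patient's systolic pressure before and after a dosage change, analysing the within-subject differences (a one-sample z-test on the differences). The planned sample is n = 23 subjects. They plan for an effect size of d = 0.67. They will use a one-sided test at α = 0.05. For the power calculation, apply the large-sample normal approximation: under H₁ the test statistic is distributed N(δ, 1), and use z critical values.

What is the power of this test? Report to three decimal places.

Noncentrality parameter: δ = d·√n = 0.67 × √23 = 3.2132
One-sided α = 0.05 → critical value z_{0.05} = 1.645.
Power = P(Z > 1.645 − δ) = Φ(1.568) = 0.9416.

Power ≈ 0.942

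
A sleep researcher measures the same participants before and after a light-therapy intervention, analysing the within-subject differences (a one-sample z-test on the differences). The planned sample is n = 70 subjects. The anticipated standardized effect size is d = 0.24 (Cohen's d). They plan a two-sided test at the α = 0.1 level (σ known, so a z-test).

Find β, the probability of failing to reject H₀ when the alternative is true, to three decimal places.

β ≈ 0.358

Noncentrality parameter: δ = d·√n = 0.24 × √70 = 2.0080
Critical value for a two-sided test at α = 0.1: z_{α/2} = 1.645.
Power = Φ(δ − 1.645) + Φ(−δ − 1.645) = Φ(0.363) + Φ(-3.653) = 0.6417 + 0.0001 = 0.6419.
Type II error: β = 1 − power = 1 − 0.6419 = 0.3581.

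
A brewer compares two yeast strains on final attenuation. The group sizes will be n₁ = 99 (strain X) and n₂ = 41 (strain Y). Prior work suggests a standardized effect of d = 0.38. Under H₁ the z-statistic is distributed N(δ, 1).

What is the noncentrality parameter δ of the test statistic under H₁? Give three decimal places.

The noncentrality parameter scales effect size by the design's sample-size factor: δ = d / √(1/n₁ + 1/n₂) = 0.38 / √(1/99 + 1/41) = 2.0461

δ ≈ 2.046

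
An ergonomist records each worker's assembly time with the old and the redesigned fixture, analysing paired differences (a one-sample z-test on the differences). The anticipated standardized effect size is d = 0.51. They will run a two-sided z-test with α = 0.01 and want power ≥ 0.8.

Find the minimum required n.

Set Φ(δ − 2.576) = 0.8; then δ − 2.576 = Φ⁻¹(0.8) = 0.842, giving δ = 3.417.
(Ignoring the negligible lower-tail rejection probability gives the usual closed-form inversion.)
δ = d·√n ⇒ n = (δ/d)² = (3.417 / 0.51)² = 44.90.
Rounding up, n = 45.

n = 45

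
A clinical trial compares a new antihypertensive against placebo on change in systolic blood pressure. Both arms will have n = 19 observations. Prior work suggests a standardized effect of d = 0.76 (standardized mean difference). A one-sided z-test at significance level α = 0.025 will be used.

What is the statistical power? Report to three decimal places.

Power ≈ 0.649

Noncentrality parameter: δ = d·√(n/2) = 0.76 × √(19/2) = 2.3425
Critical value for a one-sided test at α = 0.025: z_α = 1.960.
Power = Φ(δ − 1.960) = Φ(0.383) = 0.6490.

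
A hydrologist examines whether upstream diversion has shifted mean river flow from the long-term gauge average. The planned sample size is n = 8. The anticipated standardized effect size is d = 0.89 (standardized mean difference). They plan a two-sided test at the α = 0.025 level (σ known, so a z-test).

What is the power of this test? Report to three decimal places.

Noncentrality parameter: δ = d·√n = 0.89 × √8 = 2.5173
Critical value for a two-sided test at α = 0.025: z_{α/2} = 2.241.
Power = Φ(δ − 2.241) + Φ(−δ − 2.241) = Φ(0.276) + Φ(-4.759) = 0.6087 + 0.0000 = 0.6087.

Power ≈ 0.609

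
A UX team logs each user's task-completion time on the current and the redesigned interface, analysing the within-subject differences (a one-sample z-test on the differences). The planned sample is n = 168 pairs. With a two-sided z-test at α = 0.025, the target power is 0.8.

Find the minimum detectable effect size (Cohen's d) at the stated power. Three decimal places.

Required noncentrality: δ = z_{0.0125} + z_{0.20} = 2.241 + 0.842 = 3.083.
(Lower-tail contribution to power is negligible for δ > 0.)
δ = d·√n ⇒ d = δ/√n = 3.083/√168 = 0.2379.

d ≈ 0.238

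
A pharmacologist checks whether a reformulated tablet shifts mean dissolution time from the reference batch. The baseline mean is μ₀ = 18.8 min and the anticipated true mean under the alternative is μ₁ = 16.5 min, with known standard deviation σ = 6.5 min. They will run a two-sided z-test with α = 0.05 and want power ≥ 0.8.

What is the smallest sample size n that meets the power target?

n = 63

Standardized effect: d = |μ₁ − μ₀| / σ = |16.5 − 18.8| / 6.5 = 0.3538
Set Φ(δ − 1.960) = 0.8; then δ − 1.960 = Φ⁻¹(0.8) = 0.842, giving δ = 2.802.
(The Φ(−δ − z_{α/2}) term is vanishingly small for δ > 0 and is dropped in the standard sample-size formula.)
δ = d·√n ⇒ n = (δ/d)² = (2.802 / 0.3538)² = 62.69.
Round up to the next whole unit.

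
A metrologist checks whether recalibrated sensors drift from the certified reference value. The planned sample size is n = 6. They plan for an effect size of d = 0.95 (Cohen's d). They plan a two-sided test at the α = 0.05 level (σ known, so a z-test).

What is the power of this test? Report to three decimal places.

Noncentrality parameter: δ = d·√n = 0.95 × √6 = 2.3270
Two-sided α = 0.05 → critical value z_{0.025} = 1.960.
Power = Φ(δ − 1.960) + Φ(−δ − 1.960) = Φ(0.367) + Φ(-4.287) = 0.6432 + 0.0000 = 0.6432.

Power ≈ 0.643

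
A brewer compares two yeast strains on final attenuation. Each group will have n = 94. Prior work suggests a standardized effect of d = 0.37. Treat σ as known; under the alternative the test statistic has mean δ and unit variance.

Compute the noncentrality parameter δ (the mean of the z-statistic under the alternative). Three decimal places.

δ ≈ 2.537

The noncentrality parameter scales effect size by the design's sample-size factor: δ = d·√(n/2) = 0.37 × √(94/2) = 2.5366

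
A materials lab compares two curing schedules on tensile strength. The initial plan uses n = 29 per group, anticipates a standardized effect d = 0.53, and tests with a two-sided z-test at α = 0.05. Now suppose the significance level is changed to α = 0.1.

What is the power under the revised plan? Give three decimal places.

Power ≈ 0.646

δ = d·√(n/2) = 0.53 × √(29/2) = 2.0182 (unchanged). New critical value: z_{0.05} = 1.645.
Revised power = Φ(δ − 1.645) + Φ(−δ − 1.645) = Φ(0.373) + Φ(-3.663) = 0.6455 + 0.0001 = 0.6457.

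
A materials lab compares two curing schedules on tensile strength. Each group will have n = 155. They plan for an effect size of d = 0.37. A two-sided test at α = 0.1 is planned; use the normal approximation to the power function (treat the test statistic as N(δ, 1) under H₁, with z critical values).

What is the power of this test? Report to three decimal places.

Power ≈ 0.947

Noncentrality parameter: δ = d·√(n/2) = 0.37 × √(155/2) = 3.2573
Critical value for a two-sided test at α = 0.1: z_{α/2} = 1.645.
Power = Φ(δ − 1.645) + Φ(−δ − 1.645) = Φ(1.612) + Φ(-4.902) = 0.9466 + 0.0000 = 0.9466.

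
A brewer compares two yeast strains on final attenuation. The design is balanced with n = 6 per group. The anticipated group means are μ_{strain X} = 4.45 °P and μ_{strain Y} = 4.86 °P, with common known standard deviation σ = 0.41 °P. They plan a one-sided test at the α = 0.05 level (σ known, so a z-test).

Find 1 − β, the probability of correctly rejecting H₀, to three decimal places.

Power ≈ 0.535

Standardized effect: d = |μ_{strain X} − μ_{strain Y}| / σ = |4.45 − 4.86| / 0.41 = 1.0000
Noncentrality parameter: λ = d·√(n/2) = 1.0000 × √(6/2) = 1.7321
One-sided α = 0.05 → critical value z_{0.05} = 1.645.
Power = P(Z > 1.645 − λ) = Φ(0.087) = 0.5347.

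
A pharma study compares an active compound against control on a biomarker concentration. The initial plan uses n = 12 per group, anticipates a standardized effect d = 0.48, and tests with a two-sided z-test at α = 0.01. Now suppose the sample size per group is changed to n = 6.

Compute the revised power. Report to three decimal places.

With n = 6 per group: δ = d·√(n/2) = 0.48 × √(6/2) = 0.8314. Critical value z_{0.005} = 2.576.
Revised power = Φ(δ − 2.576) + Φ(−δ − 2.576) = Φ(-1.744) + Φ(-3.407) = 0.0405 + 0.0003 = 0.0409.

Power ≈ 0.041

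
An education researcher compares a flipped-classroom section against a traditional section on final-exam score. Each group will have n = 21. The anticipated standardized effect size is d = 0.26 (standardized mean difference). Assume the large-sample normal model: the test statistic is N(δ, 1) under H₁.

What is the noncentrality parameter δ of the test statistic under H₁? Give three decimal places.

δ = d·√(n/2) = 0.26 × √(21/2) = 0.8425

δ ≈ 0.842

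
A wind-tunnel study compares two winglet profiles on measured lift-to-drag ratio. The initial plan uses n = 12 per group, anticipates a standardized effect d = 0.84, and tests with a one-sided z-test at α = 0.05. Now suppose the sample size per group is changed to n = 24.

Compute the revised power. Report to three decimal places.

With n = 24 per group: δ = d·√(n/2) = 0.84 × √(24/2) = 2.9098. Critical value z_{0.05} = 1.645.
Revised power = Φ(δ − 1.645) = Φ(1.265) = 0.8971.

Power ≈ 0.897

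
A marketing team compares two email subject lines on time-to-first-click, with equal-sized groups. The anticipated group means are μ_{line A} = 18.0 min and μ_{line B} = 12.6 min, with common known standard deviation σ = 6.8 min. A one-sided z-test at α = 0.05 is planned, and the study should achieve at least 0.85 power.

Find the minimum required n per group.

Standardized effect: d = |μ_{line A} − μ_{line B}| / σ = |18.0 − 12.6| / 6.8 = 0.7941
For power 0.85 need Φ(δ − z_{0.05}) = 0.85, so δ = z_{0.05} + z_{0.15} = 1.645 + 1.036 = 2.681.
δ = d·√(n/2) ⇒ n = 2(δ/d)² = 2 × (2.681 / 0.7941)² = 22.80.
Round up to the next whole unit.

n = 23 per group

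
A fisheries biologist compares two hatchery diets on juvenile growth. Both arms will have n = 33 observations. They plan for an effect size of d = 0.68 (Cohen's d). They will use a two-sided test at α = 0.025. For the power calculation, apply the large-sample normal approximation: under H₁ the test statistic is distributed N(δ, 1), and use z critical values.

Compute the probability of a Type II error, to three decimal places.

Noncentrality parameter: δ = d·√(n/2) = 0.68 × √(33/2) = 2.7622
Two-sided α = 0.025 → critical value z_{0.0125} = 2.241.
Power = Φ(δ − 2.241) + Φ(−δ − 2.241) = Φ(0.521) + Φ(-5.004) = 0.6987 + 0.0000 = 0.6987.
Type II error: β = 1 − power = 1 − 0.6987 = 0.3013.

β ≈ 0.301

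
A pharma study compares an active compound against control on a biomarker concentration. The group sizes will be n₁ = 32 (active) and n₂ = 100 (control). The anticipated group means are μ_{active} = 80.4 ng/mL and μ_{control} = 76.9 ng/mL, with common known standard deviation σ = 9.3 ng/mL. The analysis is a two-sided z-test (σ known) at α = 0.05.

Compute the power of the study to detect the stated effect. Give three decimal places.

Standardized effect: d = |μ_{active} − μ_{control}| / σ = |80.4 − 76.9| / 9.3 = 0.3763
Noncentrality parameter: δ = d / √(1/n₁ + 1/n₂) = 0.3763 / √(1/32 + 1/100) = 1.8530
Critical value for a two-sided test at α = 0.05: z_{α/2} = 1.960.
Power = Φ(δ − 1.960) + Φ(−δ − 1.960) = Φ(-0.107) + Φ(-3.813) = 0.4574 + 0.0001 = 0.4575.

Power ≈ 0.457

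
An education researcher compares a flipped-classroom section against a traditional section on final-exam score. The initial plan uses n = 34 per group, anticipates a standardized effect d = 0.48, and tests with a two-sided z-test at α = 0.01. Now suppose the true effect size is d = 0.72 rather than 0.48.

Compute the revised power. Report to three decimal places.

Power ≈ 0.653

With d = 0.72: δ = d·√(n/2) = 0.72 × √(34/2) = 2.9686. Critical value z_{0.005} = 2.576.
Revised power = Φ(δ − 2.576) + Φ(−δ − 2.576) = Φ(0.393) + Φ(-5.544) = 0.6528 + 0.0000 = 0.6528.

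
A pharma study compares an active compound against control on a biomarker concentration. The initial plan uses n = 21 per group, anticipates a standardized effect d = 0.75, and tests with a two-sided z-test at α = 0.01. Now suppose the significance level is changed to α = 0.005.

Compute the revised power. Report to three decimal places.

Power ≈ 0.353

δ = d·√(n/2) = 0.75 × √(21/2) = 2.4303 (unchanged). New critical value: z_{0.0025} = 2.807.
Revised power = Φ(δ − 2.807) + Φ(−δ − 2.807) = Φ(-0.377) + Φ(-5.237) = 0.3532 + 0.0000 = 0.3532.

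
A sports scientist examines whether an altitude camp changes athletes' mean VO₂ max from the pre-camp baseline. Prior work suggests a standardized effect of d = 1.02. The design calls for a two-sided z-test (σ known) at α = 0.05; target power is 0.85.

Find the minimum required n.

Set Φ(δ − 1.960) = 0.85; then δ − 1.960 = Φ⁻¹(0.85) = 1.036, giving δ = 2.996.
(The Φ(−δ − z_{α/2}) term is vanishingly small for δ > 0 and is dropped in the standard sample-size formula.)
δ = d·√n ⇒ n = (δ/d)² = (2.996 / 1.02)² = 8.63.
Round up to the next whole unit.

n = 9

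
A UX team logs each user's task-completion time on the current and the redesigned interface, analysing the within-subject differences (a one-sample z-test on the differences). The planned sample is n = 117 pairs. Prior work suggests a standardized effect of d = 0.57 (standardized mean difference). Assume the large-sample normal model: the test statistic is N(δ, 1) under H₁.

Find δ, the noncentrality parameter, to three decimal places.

The noncentrality parameter scales effect size by the design's sample-size factor: δ = d·√n = 0.57 × √117 = 6.1655

δ ≈ 6.165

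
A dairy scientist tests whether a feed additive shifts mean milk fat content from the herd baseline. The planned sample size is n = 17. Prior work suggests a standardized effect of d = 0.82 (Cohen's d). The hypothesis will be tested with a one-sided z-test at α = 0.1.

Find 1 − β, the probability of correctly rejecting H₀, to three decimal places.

Noncentrality parameter: δ = d·√n = 0.82 × √17 = 3.3809
Critical value for a one-sided test at α = 0.1: z_α = 1.282.
Power = P(Z > 1.282 − δ) = Φ(2.099) = 0.9821.

Power ≈ 0.982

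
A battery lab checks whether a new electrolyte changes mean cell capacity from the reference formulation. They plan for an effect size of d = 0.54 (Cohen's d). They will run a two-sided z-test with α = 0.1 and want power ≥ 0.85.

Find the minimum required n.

n = 25

For power 0.85 need Φ(δ − z_{0.05}) = 0.85, so δ = z_{0.05} + z_{0.15} = 1.645 + 1.036 = 2.681.
(The Φ(−δ − z_{α/2}) term is vanishingly small for δ > 0 and is dropped in the standard sample-size formula.)
δ = d·√n ⇒ n = (δ/d)² = (2.681 / 0.54)² = 24.65.
Round up to the next whole unit.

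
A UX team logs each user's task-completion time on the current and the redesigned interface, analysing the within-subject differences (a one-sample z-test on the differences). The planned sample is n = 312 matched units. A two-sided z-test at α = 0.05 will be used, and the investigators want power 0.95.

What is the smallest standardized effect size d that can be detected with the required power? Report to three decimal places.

Required noncentrality: δ = z_{0.025} + z_{0.05} = 1.960 + 1.645 = 3.605.
(The second rejection-region term Φ(−δ − z_{α/2}) is negligible and dropped.)
δ = d·√n ⇒ d = δ/√n = 3.605/√312 = 0.2041.

d ≈ 0.204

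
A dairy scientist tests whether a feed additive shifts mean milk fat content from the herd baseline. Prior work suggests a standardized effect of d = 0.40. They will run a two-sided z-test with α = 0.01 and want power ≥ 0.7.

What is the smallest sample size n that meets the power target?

n = 61

Set Φ(δ − 2.576) = 0.7; then δ − 2.576 = Φ⁻¹(0.7) = 0.524, giving δ = 3.100.
(For δ > 0 the lower-tail rejection region contributes negligibly to power, so the one-term inversion is standard.)
δ = d·√n ⇒ n = (δ/d)² = (3.100 / 0.40)² = 60.07.
Rounding up, n = 61.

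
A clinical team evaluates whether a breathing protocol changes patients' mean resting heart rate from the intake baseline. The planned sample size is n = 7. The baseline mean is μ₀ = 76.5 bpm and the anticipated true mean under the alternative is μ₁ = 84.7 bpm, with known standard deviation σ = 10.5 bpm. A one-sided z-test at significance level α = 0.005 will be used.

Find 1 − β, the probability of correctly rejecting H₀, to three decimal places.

Power ≈ 0.305

Standardized effect: d = |μ₁ − μ₀| / σ = |84.7 − 76.5| / 10.5 = 0.7810
Noncentrality parameter: δ = d·√n = 0.7810 × √7 = 2.0662
One-sided α = 0.005 → critical value z_{0.005} = 2.576.
Power = P(Z > 2.576 − δ) = Φ(-0.510) = 0.3052.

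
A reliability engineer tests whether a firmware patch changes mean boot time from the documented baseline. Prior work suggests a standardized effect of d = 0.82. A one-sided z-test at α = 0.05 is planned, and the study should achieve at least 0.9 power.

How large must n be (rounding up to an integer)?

For power 0.9 need Φ(δ − z_{0.05}) = 0.9, so δ = z_{0.05} + z_{0.10} = 1.645 + 1.282 = 2.926.
δ = d·√n ⇒ n = (δ/d)² = (2.926 / 0.82)² = 12.74.
Round up to the next whole unit.

n = 13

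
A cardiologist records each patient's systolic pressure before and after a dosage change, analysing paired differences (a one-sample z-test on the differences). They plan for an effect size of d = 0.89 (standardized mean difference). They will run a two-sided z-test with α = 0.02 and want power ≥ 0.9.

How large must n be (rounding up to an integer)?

n = 17

For power 0.9 need Φ(δ − z_{0.01}) = 0.9, so δ = z_{0.01} + z_{0.10} = 2.326 + 1.282 = 3.608.
(The Φ(−δ − z_{α/2}) term is vanishingly small for δ > 0 and is dropped in the standard sample-size formula.)
δ = d·√n ⇒ n = (δ/d)² = (3.608 / 0.89)² = 16.43.
Rounding up, n = 17.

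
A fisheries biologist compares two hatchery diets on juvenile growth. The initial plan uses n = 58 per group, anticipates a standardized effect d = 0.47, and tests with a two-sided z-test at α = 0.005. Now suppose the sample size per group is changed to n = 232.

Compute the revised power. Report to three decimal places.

With n = 232 per group: δ = d·√(n/2) = 0.47 × √(232/2) = 5.0621. Critical value z_{0.0025} = 2.807.
Revised power = Φ(δ − 2.807) + Φ(−δ − 2.807) = Φ(2.255) + Φ(-7.869) = 0.9879 + 0.0000 = 0.9879.

Power ≈ 0.988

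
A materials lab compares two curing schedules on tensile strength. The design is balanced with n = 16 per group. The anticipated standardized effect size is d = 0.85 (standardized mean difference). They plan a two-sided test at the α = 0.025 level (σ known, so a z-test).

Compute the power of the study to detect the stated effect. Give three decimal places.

Noncentrality parameter: δ = d·√(n/2) = 0.85 × √(16/2) = 2.4042
Critical value for a two-sided test at α = 0.025: z_{α/2} = 2.241.
Power = Φ(δ − 2.241) + Φ(−δ − 2.241) = Φ(0.163) + Φ(-4.646) = 0.5646 + 0.0000 = 0.5646.

Power ≈ 0.565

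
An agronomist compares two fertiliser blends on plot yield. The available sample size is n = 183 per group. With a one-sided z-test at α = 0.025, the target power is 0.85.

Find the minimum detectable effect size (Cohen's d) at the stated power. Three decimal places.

Required noncentrality: δ = z_{0.025} + z_{0.15} = 1.960 + 1.036 = 2.996.
δ = d·√(n/2) ⇒ d = δ/√(n/2) = 2.996/√(183/2) = 0.3132.

d ≈ 0.313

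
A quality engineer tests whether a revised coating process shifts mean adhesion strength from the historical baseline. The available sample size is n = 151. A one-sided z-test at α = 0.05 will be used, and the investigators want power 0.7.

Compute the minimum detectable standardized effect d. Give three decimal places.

Need Φ(δ − 1.645) = 0.7, so δ = 1.645 + 0.524 = 2.169.
δ = d·√n ⇒ d = δ/√n = 2.169/√151 = 0.1765.

d ≈ 0.177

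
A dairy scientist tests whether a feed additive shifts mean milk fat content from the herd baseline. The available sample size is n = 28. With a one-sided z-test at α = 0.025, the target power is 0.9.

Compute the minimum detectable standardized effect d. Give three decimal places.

d ≈ 0.613

Need Φ(δ − 1.960) = 0.9, so δ = 1.960 + 1.282 = 3.242.
δ = d·√n ⇒ d = δ/√n = 3.242/√28 = 0.6126.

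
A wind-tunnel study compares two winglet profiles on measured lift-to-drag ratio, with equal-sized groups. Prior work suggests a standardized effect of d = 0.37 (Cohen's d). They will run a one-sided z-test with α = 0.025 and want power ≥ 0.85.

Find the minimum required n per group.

n = 132 per group

For power 0.85 need Φ(δ − z_{0.025}) = 0.85, so δ = z_{0.025} + z_{0.15} = 1.960 + 1.036 = 2.996.
δ = d·√(n/2) ⇒ n = 2(δ/d)² = 2 × (2.996 / 0.37)² = 131.17.
Round up to the next whole unit.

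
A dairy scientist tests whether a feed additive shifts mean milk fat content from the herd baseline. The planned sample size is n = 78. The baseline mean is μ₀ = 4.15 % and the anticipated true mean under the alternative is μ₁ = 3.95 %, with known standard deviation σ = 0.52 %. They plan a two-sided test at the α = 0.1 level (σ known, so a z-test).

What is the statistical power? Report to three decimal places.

Power ≈ 0.960

Standardized effect: d = |μ₁ − μ₀| / σ = |3.95 − 4.15| / 0.52 = 0.3846
Noncentrality parameter: δ = d·√n = 0.3846 × √78 = 3.3968
Two-sided α = 0.1 → critical value z_{0.05} = 1.645.
Power = Φ(δ − 1.645) + Φ(−δ − 1.645) = Φ(1.752) + Φ(-5.042) = 0.9601 + 0.0000 = 0.9601.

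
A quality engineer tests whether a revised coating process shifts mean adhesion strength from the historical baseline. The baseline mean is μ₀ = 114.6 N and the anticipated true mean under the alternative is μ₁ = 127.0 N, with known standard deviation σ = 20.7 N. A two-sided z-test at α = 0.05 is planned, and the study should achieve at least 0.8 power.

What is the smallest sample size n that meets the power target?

n = 22

Standardized effect: d = |μ₁ − μ₀| / σ = |127.0 − 114.6| / 20.7 = 0.5990
For power 0.8 need Φ(δ − z_{0.025}) = 0.8, so δ = z_{0.025} + z_{0.20} = 1.960 + 0.842 = 2.802.
(Ignoring the negligible lower-tail rejection probability gives the usual closed-form inversion.)
δ = d·√n ⇒ n = (δ/d)² = (2.802 / 0.5990)² = 21.87.
Rounding up, n = 22.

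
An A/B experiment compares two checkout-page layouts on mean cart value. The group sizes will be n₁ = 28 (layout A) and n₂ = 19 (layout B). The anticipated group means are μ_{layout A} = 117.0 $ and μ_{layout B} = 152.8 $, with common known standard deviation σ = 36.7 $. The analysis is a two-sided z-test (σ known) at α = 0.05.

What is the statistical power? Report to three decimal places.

Standardized effect: d = |μ_{layout A} − μ_{layout B}| / σ = |117.0 − 152.8| / 36.7 = 0.9755
Noncentrality parameter: δ = d / √(1/n₁ + 1/n₂) = 0.9755 / √(1/28 + 1/19) = 3.2819
Critical value for a two-sided test at α = 0.05: z_{α/2} = 1.960.
Power = Φ(δ − 1.960) + Φ(−δ − 1.960) = Φ(1.322) + Φ(-5.242) = 0.9069 + 0.0000 = 0.9069.

Power ≈ 0.907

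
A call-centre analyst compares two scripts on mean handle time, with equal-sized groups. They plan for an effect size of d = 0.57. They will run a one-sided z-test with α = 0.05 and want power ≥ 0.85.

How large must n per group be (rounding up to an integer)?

n = 45 per group

Set Φ(δ − 1.645) = 0.85; then δ − 1.645 = Φ⁻¹(0.85) = 1.036, giving δ = 2.681.
δ = d·√(n/2) ⇒ n = 2(δ/d)² = 2 × (2.681 / 0.57)² = 44.26.
Round up to the next whole unit.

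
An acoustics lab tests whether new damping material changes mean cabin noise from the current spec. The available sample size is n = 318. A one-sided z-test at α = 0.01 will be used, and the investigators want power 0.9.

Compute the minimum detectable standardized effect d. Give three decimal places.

d ≈ 0.202

Need Φ(δ − 2.326) = 0.9, so δ = 2.326 + 1.282 = 3.608.
δ = d·√n ⇒ d = δ/√n = 3.608/√318 = 0.2023.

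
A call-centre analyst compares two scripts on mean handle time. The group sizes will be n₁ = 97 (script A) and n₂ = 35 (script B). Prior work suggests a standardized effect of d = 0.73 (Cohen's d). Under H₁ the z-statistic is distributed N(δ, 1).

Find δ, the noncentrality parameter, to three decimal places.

δ = d / √(1/n₁ + 1/n₂) = 0.73 / √(1/97 + 1/35) = 3.7022

δ ≈ 3.702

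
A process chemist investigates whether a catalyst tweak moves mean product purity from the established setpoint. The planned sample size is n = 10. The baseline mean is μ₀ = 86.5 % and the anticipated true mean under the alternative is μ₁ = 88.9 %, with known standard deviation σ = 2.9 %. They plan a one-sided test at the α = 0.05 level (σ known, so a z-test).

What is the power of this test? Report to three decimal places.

Standardized effect: d = |μ₁ − μ₀| / σ = |88.9 − 86.5| / 2.9 = 0.8276
Noncentrality parameter: λ = d·√n = 0.8276 × √10 = 2.6171
One-sided α = 0.05 → critical value z_{0.05} = 1.645.
Power = P(Z > 1.645 − λ) = Φ(0.972) = 0.8345.

Power ≈ 0.835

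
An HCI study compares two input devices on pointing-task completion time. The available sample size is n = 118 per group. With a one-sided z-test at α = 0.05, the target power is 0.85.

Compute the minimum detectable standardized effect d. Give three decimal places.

Required noncentrality: δ = z_{0.05} + z_{0.15} = 1.645 + 1.036 = 2.681.
δ = d·√(n/2) ⇒ d = δ/√(n/2) = 2.681/√(118/2) = 0.3491.

d ≈ 0.349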